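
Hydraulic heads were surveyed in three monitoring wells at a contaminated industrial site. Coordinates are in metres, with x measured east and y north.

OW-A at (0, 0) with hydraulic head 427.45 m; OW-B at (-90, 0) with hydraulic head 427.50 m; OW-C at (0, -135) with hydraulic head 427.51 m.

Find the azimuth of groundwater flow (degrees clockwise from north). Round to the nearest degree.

051°

∂h/∂x = (427.50 − 427.45) / (-90 − 0) = -0.0005556
∂h/∂y = (427.51 − 427.45) / (-135 − 0) = -0.0004444
Flow direction (−∇h) has components (+0.0005556 E, +0.0004444 N).
Azimuth = atan2(E, N) = atan2(+0.0005556, +0.0004444) = 51.3° ≈ 051°.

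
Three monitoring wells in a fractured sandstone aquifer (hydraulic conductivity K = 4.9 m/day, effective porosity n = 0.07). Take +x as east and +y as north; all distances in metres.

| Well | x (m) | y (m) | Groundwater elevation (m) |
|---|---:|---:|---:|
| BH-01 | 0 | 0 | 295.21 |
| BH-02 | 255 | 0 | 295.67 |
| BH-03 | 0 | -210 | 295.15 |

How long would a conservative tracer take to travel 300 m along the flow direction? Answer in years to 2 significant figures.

∂h/∂x = (295.67 − 295.21) / (255 − 0) = +0.001804
∂h/∂y = (295.15 − 295.21) / (-210 − 0) = +0.0002857
|∇h| = √(0.001804² + 0.0002857²) = 0.001826
Seepage velocity v = K·i/n = 4.9 × 0.001826 / 0.07 = 0.1278 m/day.
t = 300 / 0.1278 = 2347 days = 6.43 years.

6.4 years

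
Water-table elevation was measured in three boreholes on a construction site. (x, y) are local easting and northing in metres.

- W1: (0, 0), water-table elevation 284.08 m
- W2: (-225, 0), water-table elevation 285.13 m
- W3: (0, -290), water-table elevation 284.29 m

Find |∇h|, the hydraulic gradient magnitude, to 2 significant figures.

∂h/∂x = (285.13 − 284.08) / (-225 − 0) = -0.004667
∂h/∂y = (284.29 − 284.08) / (-290 − 0) = -0.0007241
|∇h| = √(-0.004667² + -0.0007241²) = 0.004723

0.0047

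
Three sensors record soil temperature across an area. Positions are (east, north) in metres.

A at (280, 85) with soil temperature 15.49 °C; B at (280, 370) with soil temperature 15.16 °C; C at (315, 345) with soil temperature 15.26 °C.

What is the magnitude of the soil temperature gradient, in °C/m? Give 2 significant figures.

0.0023 °C/m

Taking A as reference: B−A = (0, 285, -0.33); C−A = (35, 260, -0.23).
Determinant of the coordinate differences = 0·260 − 35·285 = -9975.
∂T/∂x = [(-0.33)·260 − (-0.23)·285] / -9975 = +0.002030
∂T/∂y = [0·(-0.23) − 35·(-0.33)] / -9975 = -0.001158
|∇f| = √(0.002030² + -0.001158²) = 0.002337 °C/m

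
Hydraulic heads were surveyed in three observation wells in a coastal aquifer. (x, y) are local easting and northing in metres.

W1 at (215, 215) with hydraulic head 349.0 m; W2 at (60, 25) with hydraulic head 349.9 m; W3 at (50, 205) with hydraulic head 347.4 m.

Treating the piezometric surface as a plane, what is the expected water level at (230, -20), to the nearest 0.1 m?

352.3 m

With h = a·x + b·y + c and W1 as origin, the differences give:
  (-155)·a + (-190)·b = +0.9
  (-165)·a + (-10)·b = -1.6
Eliminate b (×(-10) and ×(-190), subtract): -29800·a = -313.00 → a = ∂h/∂x = +0.01050
Back-substitute: b = ∂h/∂y = -0.01331.
h(230, -20) = 349.0 + (+0.01050)·(15) + (-0.01331)·(-235) = 349.0 +0.158 +3.127 = 352.284 m.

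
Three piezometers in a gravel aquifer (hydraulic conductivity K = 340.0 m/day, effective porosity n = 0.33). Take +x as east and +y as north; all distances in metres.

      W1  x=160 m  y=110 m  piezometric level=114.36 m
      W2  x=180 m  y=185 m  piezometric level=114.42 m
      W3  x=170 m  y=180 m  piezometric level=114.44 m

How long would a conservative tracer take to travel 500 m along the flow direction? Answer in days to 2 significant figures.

Three-point gradient (reference W1): Δ to W2 = (20, 75, +0.06), Δ to W3 = (10, 70, +0.08).
∂h/∂x = -0.002769, ∂h/∂y = +0.001538 (det = 650).
|∇h| = √(-0.002769² + 0.001538²) = 0.003167
Seepage velocity v = K·i/n = 340.0 × 0.003167 / 0.33 = 3.263 m/day.
t = 500 / 3.263 = 153.2 days.

150 days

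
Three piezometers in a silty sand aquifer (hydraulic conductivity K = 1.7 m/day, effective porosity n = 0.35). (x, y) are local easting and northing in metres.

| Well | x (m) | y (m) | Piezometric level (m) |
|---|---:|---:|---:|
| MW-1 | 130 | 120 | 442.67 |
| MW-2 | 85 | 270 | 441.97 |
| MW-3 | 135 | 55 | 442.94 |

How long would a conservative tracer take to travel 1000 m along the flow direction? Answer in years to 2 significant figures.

Taking MW-1 as reference: MW-2−MW-1 = (-45, 150, -0.70); MW-3−MW-1 = (5, -65, +0.27).
Determinant of the coordinate differences = (-45)·(-65) − 5·150 = 2175.
∂h/∂x = [(-0.70)·(-65) − (+0.27)·150] / 2175 = +0.002299
∂h/∂y = [(-45)·(+0.27) − 5·(-0.70)] / 2175 = -0.003977
|∇h| = √(0.002299² + -0.003977²) = 0.004594
Seepage velocity v = K·i/n = 1.7 × 0.004594 / 0.35 = 0.02231 m/day.
t = 1000 / 0.02231 = 4.482e+04 days = 123 years.

120 years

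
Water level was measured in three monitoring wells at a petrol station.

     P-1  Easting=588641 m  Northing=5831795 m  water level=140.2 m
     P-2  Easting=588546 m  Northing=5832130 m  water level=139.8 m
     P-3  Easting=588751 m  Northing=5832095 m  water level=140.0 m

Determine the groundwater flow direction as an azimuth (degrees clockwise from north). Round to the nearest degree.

320°

Differences from P-1: to P-2 (Δx, Δy, Δh) = (-95, 335, -0.4); to P-3 = (110, 300, -0.2).
Determinant of the coordinate differences = (-95)·300 − 110·335 = -65350.
∂h/∂x = [(-0.4)·300 − (-0.2)·335] / -65350 = +0.0008110
∂h/∂y = [(-95)·(-0.2) − 110·(-0.4)] / -65350 = -0.0009640
Flow direction (−∇h) has components (-0.0008110 E, +0.0009640 N).
Azimuth = atan2(E, N) = atan2(-0.0008110, +0.0009640) = 319.9° ≈ 320°.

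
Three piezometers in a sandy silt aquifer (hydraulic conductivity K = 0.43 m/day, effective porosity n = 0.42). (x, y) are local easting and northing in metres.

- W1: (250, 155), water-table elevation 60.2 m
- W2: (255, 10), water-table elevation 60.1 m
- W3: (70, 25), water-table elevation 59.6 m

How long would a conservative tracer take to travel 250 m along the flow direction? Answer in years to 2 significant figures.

Three-point gradient (reference W1): Δ to W2 = (5, -145, -0.1), Δ to W3 = (-180, -130, -0.6).
∂h/∂x = +0.002766, ∂h/∂y = +0.0007850 (det = -26750).
|∇h| = √(0.002766² + 0.0007850²) = 0.002875
Seepage velocity v = K·i/n = 0.43 × 0.002875 / 0.42 = 0.002943 m/day.
t = 250 / 0.002943 = 8.495e+04 days = 233 years.

230 years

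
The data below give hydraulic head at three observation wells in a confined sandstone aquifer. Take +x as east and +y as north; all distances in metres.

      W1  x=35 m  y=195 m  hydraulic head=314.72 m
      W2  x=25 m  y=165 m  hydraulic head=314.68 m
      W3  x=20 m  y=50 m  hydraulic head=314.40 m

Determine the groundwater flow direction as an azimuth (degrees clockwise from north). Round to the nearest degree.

Taking W1 as reference: W2−W1 = (-10, -30, -0.04); W3−W1 = (-15, -145, -0.32).
Solve a·Δx + b·Δy = Δh: det = (-10)·(-145) − (-15)·(-30) = 1000.
∂h/∂x = [(-0.04)·(-145) − (-0.32)·(-30)] / 1000 = -0.003800
∂h/∂y = [(-10)·(-0.32) − (-15)·(-0.04)] / 1000 = +0.002600
Flow direction (−∇h) has components (+0.003800 E, -0.002600 N).
Azimuth = atan2(E, N) = atan2(+0.003800, -0.002600) = 124.4° ≈ 124°.

124°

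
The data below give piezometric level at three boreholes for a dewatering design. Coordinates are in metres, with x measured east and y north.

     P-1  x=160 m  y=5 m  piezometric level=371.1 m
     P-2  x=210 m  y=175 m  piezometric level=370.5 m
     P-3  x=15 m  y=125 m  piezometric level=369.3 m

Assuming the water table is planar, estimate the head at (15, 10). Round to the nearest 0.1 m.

With h = a·x + b·y + c and P-1 as origin, the differences give:
  50·a + 170·b = -0.6
  (-145)·a + 120·b = -1.8
Eliminate b (×120 and ×170, subtract): 30650·a = 234.00 → a = ∂h/∂x = +0.007635
Back-substitute: b = ∂h/∂y = -0.005775.
h(15, 10) = 371.1 + (+0.007635)·(-145) + (-0.005775)·(5) = 371.1 -1.107 -0.029 = 369.964 m.

370.0 m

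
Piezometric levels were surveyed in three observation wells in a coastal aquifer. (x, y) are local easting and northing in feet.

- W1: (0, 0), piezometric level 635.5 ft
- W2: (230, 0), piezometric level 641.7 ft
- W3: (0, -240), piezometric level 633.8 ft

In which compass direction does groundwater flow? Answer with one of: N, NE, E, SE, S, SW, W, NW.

W

∂h/∂x = (641.7 − 635.5) / (230 − 0) = +0.02696
∂h/∂y = (633.8 − 635.5) / (-240 − 0) = +0.007083
Flow = −∇h = (-0.02696 east, -0.007083 north), which points west.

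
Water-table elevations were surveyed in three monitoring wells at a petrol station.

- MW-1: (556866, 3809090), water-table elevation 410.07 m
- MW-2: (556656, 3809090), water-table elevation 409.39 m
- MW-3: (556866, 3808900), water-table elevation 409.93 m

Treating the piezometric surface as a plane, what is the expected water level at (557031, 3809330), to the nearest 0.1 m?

410.8 m

∂h/∂x = (409.39 − 410.07) / (556656 − 556866) = +0.003238
∂h/∂y = (409.93 − 410.07) / (3808900 − 3809090) = +0.0007368
h(557031, 3809330) = 410.07 + (+0.003238)·(165) + (+0.0007368)·(240) = 410.07 +0.534 +0.177 = 410.781 m.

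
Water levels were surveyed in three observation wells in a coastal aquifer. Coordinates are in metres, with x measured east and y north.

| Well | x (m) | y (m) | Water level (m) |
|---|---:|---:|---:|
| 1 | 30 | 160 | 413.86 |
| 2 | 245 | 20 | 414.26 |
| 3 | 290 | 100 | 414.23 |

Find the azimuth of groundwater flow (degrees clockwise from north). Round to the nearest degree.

311°

Taking 1 as reference: 2−1 = (215, -140, +0.40); 3−1 = (260, -60, +0.37).
Determinant of the coordinate differences = 215·(-60) − 260·(-140) = 23500.
∂h/∂x = [(+0.40)·(-60) − (+0.37)·(-140)] / 23500 = +0.001183
∂h/∂y = [215·(+0.37) − 260·(+0.40)] / 23500 = -0.001040
Flow direction (−∇h) has components (-0.001183 E, +0.001040 N).
Azimuth = atan2(E, N) = atan2(-0.001183, +0.001040) = 311.3° ≈ 311°.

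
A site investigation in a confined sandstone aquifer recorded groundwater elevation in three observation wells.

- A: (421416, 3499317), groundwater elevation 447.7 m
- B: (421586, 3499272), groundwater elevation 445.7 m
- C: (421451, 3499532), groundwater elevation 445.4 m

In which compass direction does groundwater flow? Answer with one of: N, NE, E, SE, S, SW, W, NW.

NE

Three-point gradient (reference A): Δ to B = (170, -45, -2.0), Δ to C = (35, 215, -2.3).
∂h/∂x = -0.01399, ∂h/∂y = -0.008420 (det = 38125).
Flow = −∇h = (+0.01399 east, +0.008420 north), which points northeast.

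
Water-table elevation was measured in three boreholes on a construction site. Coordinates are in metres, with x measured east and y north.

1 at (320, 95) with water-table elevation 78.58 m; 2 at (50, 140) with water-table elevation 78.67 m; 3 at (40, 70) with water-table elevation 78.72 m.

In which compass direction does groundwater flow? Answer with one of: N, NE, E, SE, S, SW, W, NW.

Three-point gradient (reference 1): Δ to 2 = (-270, 45, +0.09), Δ to 3 = (-280, -25, +0.14).
∂h/∂x = -0.0004419, ∂h/∂y = -0.0006512 (det = 19350).
Flow = −∇h = (+0.0004419 east, +0.0006512 north), which points northeast.

NE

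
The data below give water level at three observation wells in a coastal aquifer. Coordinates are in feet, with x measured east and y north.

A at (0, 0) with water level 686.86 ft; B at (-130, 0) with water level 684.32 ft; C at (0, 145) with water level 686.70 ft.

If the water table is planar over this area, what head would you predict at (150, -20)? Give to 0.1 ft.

689.8 ft

∂h/∂x = (684.32 − 686.86) / (-130 − 0) = +0.01954
∂h/∂y = (686.70 − 686.86) / (145 − 0) = -0.001103
h(150, -20) = 686.86 + (+0.01954)·(150) + (-0.001103)·(-20) = 686.86 +2.931 +0.022 = 689.813 ft.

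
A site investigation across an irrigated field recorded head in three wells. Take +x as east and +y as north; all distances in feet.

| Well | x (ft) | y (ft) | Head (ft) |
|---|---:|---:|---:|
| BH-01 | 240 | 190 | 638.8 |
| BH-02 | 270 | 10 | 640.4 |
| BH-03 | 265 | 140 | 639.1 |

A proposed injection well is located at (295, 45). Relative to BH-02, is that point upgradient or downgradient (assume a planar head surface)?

downgradient

With h = a·x + b·y + c and BH-01 as origin, the differences give:
  30·a + (-180)·b = +1.6
  25·a + (-50)·b = +0.3
Eliminate b (×(-50) and ×(-180), subtract): 3000·a = -26.00 → a = ∂h/∂x = -0.008667
Back-substitute: b = ∂h/∂y = -0.01033.
Head at (295, 45) = 638.8 + (-0.008667)·(55) + (-0.01033)·(-145) = 639.82 ft.
That is lower than the 640.4 ft at BH-02, so the point is downgradient.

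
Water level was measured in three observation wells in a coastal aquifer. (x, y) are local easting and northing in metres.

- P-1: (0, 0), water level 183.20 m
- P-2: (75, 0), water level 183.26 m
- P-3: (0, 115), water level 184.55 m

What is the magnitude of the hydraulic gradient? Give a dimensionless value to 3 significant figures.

0.0118

∂h/∂x = (183.26 − 183.20) / (75 − 0) = +0.0008000
∂h/∂y = (184.55 − 183.20) / (115 − 0) = +0.01174
|∇h| = √(0.0008000² + 0.01174²) = 0.01177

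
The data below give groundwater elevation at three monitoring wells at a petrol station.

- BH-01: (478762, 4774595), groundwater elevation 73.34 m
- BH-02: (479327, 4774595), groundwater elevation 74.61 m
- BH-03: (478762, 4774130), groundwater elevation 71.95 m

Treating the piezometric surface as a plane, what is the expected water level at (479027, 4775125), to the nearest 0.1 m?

75.5 m

∂h/∂x = (74.61 − 73.34) / (479327 − 478762) = +0.002248
∂h/∂y = (71.95 − 73.34) / (4774130 − 4774595) = +0.002989
h(479027, 4775125) = 73.34 + (+0.002248)·(265) + (+0.002989)·(530) = 73.34 +0.596 +1.584 = 75.520 m.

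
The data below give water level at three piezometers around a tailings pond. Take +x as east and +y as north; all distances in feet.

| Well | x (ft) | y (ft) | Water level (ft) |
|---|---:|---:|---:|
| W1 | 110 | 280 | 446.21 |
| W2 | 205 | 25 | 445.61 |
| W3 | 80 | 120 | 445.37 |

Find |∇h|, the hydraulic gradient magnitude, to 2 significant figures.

0.0067

Taking W1 as reference: W2−W1 = (95, -255, -0.60); W3−W1 = (-30, -160, -0.84).
Solve a·Δx + b·Δy = Δh: det = 95·(-160) − (-30)·(-255) = -22850.
∂h/∂x = [(-0.60)·(-160) − (-0.84)·(-255)] / -22850 = +0.005173
∂h/∂y = [95·(-0.84) − (-30)·(-0.60)] / -22850 = +0.004280
|∇h| = √(0.005173² + 0.004280²) = 0.006714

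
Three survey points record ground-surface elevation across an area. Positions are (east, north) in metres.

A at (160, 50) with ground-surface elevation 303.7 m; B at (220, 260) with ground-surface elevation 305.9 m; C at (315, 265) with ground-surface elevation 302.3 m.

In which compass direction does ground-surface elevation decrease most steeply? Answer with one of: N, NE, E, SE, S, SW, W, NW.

Taking A as reference: B−A = (60, 210, +2.2); C−A = (155, 215, -1.4).
Solve a·Δx + b·Δy = Δz: det = 60·215 − 155·210 = -19650.
∂z/∂x = [(+2.2)·215 − (-1.4)·210] / -19650 = -0.03903
∂z/∂y = [60·(-1.4) − 155·(+2.2)] / -19650 = +0.02163
Steepest decrease is along −∇f = (+0.03903 E, -0.02163 N) → southeast.

SE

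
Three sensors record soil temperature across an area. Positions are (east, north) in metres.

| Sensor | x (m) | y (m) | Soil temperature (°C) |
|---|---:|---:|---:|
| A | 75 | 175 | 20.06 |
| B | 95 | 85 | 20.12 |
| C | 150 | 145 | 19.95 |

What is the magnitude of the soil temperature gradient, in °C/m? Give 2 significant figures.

0.0022 °C/m

Differences from A: to B (Δx, Δy, Δh) = (20, -90, +0.06); to C = (75, -30, -0.11).
Solve a·Δx + b·Δy = ΔT: det = 20·(-30) − 75·(-90) = 6150.
∂T/∂x = [(+0.06)·(-30) − (-0.11)·(-90)] / 6150 = -0.001902
∂T/∂y = [20·(-0.11) − 75·(+0.06)] / 6150 = -0.001089
|∇f| = √(-0.001902² + -0.001089²) = 0.002192 °C/m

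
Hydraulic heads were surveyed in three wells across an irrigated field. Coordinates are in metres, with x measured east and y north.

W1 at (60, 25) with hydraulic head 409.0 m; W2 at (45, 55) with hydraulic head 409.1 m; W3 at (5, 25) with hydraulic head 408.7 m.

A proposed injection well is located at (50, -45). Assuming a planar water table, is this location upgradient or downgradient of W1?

Taking W1 as reference: W2−W1 = (-15, 30, +0.1); W3−W1 = (-55, 0, -0.3).
Determinant of the coordinate differences = (-15)·0 − (-55)·30 = 1650.
∂h/∂x = [(+0.1)·0 − (-0.3)·30] / 1650 = +0.005455
∂h/∂y = [(-15)·(-0.3) − (-55)·(+0.1)] / 1650 = +0.006061
Head at (50, -45) = 409.0 + (+0.005455)·(-10) + (+0.006061)·(-70) = 408.52 m.
That is lower than the 409.0 m at W1, so the point is downgradient.

downgradient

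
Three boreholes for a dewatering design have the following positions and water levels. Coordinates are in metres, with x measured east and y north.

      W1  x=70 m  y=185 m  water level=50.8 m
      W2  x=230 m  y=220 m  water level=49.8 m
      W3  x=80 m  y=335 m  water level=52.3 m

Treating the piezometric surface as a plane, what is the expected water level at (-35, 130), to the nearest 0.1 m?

Three-point gradient (reference W1): Δ to W2 = (160, 35, -1.0), Δ to W3 = (10, 150, +1.5).
∂h/∂x = -0.008562, ∂h/∂y = +0.01057 (det = 23650).
h(-35, 130) = 50.8 + (-0.008562)·(-105) + (+0.01057)·(-55) = 50.8 +0.899 -0.581 = 51.118 m.

51.1 m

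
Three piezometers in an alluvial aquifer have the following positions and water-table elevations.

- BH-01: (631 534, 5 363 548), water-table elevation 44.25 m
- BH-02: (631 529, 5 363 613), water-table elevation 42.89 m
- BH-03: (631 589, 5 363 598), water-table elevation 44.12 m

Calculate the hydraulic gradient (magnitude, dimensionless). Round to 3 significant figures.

0.0251

With h = a·x + b·y + c and BH-01 as origin, the differences give:
  (-5)·a + 65·b = -1.36
  55·a + 50·b = -0.13
Eliminate b (×50 and ×65, subtract): -3825·a = -59.550 → a = ∂h/∂x = +0.01557
Back-substitute: b = ∂h/∂y = -0.01973.
|∇h| = √(0.01557² + -0.01973²) = 0.02513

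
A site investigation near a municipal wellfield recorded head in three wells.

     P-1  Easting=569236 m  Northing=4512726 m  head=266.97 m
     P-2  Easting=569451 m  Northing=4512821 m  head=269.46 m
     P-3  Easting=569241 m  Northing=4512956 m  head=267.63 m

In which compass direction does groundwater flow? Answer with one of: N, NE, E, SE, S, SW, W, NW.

W

Three-point gradient (reference P-1): Δ to P-2 = (215, 95, +2.49), Δ to P-3 = (5, 230, +0.66).
∂h/∂x = +0.01041, ∂h/∂y = +0.002643 (det = 48975).
Flow = −∇h = (-0.01041 east, -0.002643 north), which points west.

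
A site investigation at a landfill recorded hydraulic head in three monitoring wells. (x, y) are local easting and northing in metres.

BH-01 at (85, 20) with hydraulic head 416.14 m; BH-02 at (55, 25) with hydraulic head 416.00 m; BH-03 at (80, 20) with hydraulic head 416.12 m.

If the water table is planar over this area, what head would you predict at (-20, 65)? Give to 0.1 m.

415.5 m

With h = a·x + b·y + c and BH-01 as origin, the differences give:
  (-30)·a + 5·b = -0.14
  (-5)·a + 0·b = -0.02
Eliminate b (×0 and ×5, subtract): 25·a = 0.100 → a = ∂h/∂x = +0.004000
Back-substitute: b = ∂h/∂y = -0.004000.
h(-20, 65) = 416.14 + (+0.004000)·(-105) + (-0.004000)·(45) = 416.14 -0.420 -0.180 = 415.540 m.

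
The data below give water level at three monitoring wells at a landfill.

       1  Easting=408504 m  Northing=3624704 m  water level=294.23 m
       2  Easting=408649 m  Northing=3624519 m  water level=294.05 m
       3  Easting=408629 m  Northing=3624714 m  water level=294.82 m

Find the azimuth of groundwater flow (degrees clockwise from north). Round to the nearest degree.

225°

Differences from 1: to 2 (Δx, Δy, Δh) = (145, -185, -0.18); to 3 = (125, 10, +0.59).
Solve a·Δx + b·Δy = Δh: det = 145·10 − 125·(-185) = 24575.
∂h/∂x = [(-0.18)·10 − (+0.59)·(-185)] / 24575 = +0.004368
∂h/∂y = [145·(+0.59) − 125·(-0.18)] / 24575 = +0.004397
Flow direction (−∇h) has components (-0.004368 E, -0.004397 N).
Azimuth = atan2(E, N) = atan2(-0.004368, -0.004397) = 224.8° ≈ 225°.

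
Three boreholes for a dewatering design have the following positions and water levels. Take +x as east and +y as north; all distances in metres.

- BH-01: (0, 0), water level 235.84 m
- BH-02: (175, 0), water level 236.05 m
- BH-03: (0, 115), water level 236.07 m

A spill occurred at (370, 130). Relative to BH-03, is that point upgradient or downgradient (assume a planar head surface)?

∂h/∂x = (236.05 − 235.84) / (175 − 0) = +0.001200
∂h/∂y = (236.07 − 235.84) / (115 − 0) = +0.002000
Head at (370, 130) = 235.84 + (+0.001200)·(370) + (+0.002000)·(130) = 236.54 m.
That is higher than the 236.07 m at BH-03, so the point is upgradient.

upgradient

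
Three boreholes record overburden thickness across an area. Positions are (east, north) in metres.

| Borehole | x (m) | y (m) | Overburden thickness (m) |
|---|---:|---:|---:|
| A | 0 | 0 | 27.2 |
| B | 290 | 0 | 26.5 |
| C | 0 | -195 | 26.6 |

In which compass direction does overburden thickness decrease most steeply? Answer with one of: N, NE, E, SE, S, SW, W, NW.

SE

∂d/∂x = (26.5 − 27.2) / (290 − 0) = -0.002414
∂d/∂y = (26.6 − 27.2) / (-195 − 0) = +0.003077
Steepest decrease is along −∇f = (+0.002414 E, -0.003077 N) → southeast.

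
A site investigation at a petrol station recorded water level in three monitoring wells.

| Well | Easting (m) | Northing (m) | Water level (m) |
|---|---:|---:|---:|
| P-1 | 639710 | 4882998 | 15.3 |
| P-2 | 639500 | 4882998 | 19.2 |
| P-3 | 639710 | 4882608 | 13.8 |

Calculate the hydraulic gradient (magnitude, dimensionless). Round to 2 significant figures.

∂h/∂x = (19.2 − 15.3) / (639500 − 639710) = -0.01857
∂h/∂y = (13.8 − 15.3) / (4882608 − 4882998) = +0.003846
|∇h| = √(-0.01857² + 0.003846²) = 0.01896

0.019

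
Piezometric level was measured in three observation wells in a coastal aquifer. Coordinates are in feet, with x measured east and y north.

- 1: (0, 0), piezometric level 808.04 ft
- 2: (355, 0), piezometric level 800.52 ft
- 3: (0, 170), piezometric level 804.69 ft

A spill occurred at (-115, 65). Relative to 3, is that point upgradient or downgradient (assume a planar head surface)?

∂h/∂x = (800.52 − 808.04) / (355 − 0) = -0.02118
∂h/∂y = (804.69 − 808.04) / (170 − 0) = -0.01971
Head at (-115, 65) = 808.04 + (-0.02118)·(-115) + (-0.01971)·(65) = 809.20 ft.
That is higher than the 804.69 ft at 3, so the point is upgradient.

upgradient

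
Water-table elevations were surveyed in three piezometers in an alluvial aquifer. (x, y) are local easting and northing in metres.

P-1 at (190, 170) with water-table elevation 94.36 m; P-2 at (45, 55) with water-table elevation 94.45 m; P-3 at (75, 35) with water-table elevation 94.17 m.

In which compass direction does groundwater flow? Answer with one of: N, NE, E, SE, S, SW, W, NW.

Differences from P-1: to P-2 (Δx, Δy, Δh) = (-145, -115, +0.09); to P-3 = (-115, -135, -0.19).
Determinant of the coordinate differences = (-145)·(-135) − (-115)·(-115) = 6350.
∂h/∂x = [(+0.09)·(-135) − (-0.19)·(-115)] / 6350 = -0.005354
∂h/∂y = [(-145)·(-0.19) − (-115)·(+0.09)] / 6350 = +0.005969
Flow = −∇h = (+0.005354 east, -0.005969 north), which points southeast.

SE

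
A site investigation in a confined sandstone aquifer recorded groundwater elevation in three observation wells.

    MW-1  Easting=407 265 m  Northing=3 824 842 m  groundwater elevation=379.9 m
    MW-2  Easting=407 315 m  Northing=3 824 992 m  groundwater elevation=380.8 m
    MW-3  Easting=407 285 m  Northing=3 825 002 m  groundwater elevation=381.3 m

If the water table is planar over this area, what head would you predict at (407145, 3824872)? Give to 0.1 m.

381.8 m

Taking MW-1 as reference: MW-2−MW-1 = (50, 150, +0.9); MW-3−MW-1 = (20, 160, +1.4).
Determinant of the coordinate differences = 50·160 − 20·150 = 5000.
∂h/∂x = [(+0.9)·160 − (+1.4)·150] / 5000 = -0.01320
∂h/∂y = [50·(+1.4) − 20·(+0.9)] / 5000 = +0.01040
h(407145, 3824872) = 379.9 + (-0.01320)·(-120) + (+0.01040)·(30) = 379.9 +1.584 +0.312 = 381.796 m.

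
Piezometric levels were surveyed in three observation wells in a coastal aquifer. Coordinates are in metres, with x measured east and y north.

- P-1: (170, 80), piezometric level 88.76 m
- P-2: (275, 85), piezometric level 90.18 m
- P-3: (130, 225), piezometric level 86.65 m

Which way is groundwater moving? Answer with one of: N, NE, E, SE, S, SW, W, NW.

Differences from P-1: to P-2 (Δx, Δy, Δh) = (105, 5, +1.42); to P-3 = (-40, 145, -2.11).
Solve a·Δx + b·Δy = Δh: det = 105·145 − (-40)·5 = 15425.
∂h/∂x = [(+1.42)·145 − (-2.11)·5] / 15425 = +0.01403
∂h/∂y = [105·(-2.11) − (-40)·(+1.42)] / 15425 = -0.01068
Flow = −∇h = (-0.01403 east, +0.01068 north), which points northwest.

NW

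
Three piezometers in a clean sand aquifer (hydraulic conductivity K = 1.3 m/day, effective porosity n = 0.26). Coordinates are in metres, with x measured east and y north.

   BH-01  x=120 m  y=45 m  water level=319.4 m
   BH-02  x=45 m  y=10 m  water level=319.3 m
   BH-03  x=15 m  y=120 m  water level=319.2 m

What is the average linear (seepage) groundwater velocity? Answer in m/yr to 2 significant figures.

Differences from BH-01: to BH-02 (Δx, Δy, Δh) = (-75, -35, -0.1); to BH-03 = (-105, 75, -0.2).
Determinant of the coordinate differences = (-75)·75 − (-105)·(-35) = -9300.
∂h/∂x = [(-0.1)·75 − (-0.2)·(-35)] / -9300 = +0.001559
∂h/∂y = [(-75)·(-0.2) − (-105)·(-0.1)] / -9300 = -0.0004839
|∇h| = √(0.001559² + -0.0004839²) = 0.001632
Seepage velocity v = K·i/n = 1.3 × 0.001632 / 0.26 = 0.00816 m/day = 2.98 m/yr.

3.0 m/yr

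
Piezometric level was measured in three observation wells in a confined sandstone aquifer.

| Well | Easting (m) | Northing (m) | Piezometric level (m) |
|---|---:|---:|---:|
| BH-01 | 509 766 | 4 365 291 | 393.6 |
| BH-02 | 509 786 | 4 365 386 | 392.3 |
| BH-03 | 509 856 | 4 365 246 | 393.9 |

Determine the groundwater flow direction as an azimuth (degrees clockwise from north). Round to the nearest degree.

Taking BH-01 as reference: BH-02−BH-01 = (20, 95, -1.3); BH-03−BH-01 = (90, -45, +0.3).
Determinant of the coordinate differences = 20·(-45) − 90·95 = -9450.
∂h/∂x = [(-1.3)·(-45) − (+0.3)·95] / -9450 = -0.003175
∂h/∂y = [20·(+0.3) − 90·(-1.3)] / -9450 = -0.01302
Flow direction (−∇h) has components (+0.003175 E, +0.01302 N).
Azimuth = atan2(E, N) = atan2(+0.003175, +0.01302) = 13.7° ≈ 014°.

014°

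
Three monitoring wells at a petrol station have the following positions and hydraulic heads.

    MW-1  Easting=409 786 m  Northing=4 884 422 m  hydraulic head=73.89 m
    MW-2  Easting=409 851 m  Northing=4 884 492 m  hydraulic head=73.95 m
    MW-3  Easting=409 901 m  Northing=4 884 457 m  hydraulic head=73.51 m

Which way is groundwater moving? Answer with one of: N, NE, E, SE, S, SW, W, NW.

Taking MW-1 as reference: MW-2−MW-1 = (65, 70, +0.06); MW-3−MW-1 = (115, 35, -0.38).
Determinant of the coordinate differences = 65·35 − 115·70 = -5775.
∂h/∂x = [(+0.06)·35 − (-0.38)·70] / -5775 = -0.004970
∂h/∂y = [65·(-0.38) − 115·(+0.06)] / -5775 = +0.005472
Flow = −∇h = (+0.004970 east, -0.005472 north), which points southeast.

SE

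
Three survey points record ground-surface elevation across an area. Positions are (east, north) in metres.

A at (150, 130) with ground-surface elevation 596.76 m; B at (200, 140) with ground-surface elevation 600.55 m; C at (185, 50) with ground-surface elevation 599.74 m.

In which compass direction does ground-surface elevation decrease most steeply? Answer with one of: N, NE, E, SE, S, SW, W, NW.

W

With z = a·x + b·y + c and A as origin, the differences give:
  50·a + 10·b = +3.79
  35·a + (-80)·b = +2.98
Eliminate b (×(-80) and ×10, subtract): -4350·a = -333.000 → a = ∂z/∂x = +0.07655
Back-substitute: b = ∂z/∂y = -0.003759.
Steepest decrease is along −∇f = (-0.07655 E, +0.003759 N) → west.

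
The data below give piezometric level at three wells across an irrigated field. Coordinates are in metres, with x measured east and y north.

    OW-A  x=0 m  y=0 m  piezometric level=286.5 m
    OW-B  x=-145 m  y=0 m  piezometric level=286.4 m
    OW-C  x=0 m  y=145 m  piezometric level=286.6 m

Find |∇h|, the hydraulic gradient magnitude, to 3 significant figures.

∂h/∂x = (286.4 − 286.5) / (-145 − 0) = +0.0006897
∂h/∂y = (286.6 − 286.5) / (145 − 0) = +0.0006897
|∇h| = √(0.0006897² + 0.0006897²) = 0.0009754

0.000975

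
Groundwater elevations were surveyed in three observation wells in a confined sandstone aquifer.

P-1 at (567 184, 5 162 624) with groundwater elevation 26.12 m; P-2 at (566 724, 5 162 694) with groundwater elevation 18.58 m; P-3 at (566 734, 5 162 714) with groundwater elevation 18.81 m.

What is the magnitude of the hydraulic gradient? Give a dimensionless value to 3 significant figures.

With h = a·x + b·y + c and P-1 as origin, the differences give:
  (-460)·a + 70·b = -7.54
  (-450)·a + 90·b = -7.31
Eliminate b (×90 and ×70, subtract): -9900·a = -166.900 → a = ∂h/∂x = +0.01686
Back-substitute: b = ∂h/∂y = +0.003071.
|∇h| = √(0.01686² + 0.003071²) = 0.01714

0.0171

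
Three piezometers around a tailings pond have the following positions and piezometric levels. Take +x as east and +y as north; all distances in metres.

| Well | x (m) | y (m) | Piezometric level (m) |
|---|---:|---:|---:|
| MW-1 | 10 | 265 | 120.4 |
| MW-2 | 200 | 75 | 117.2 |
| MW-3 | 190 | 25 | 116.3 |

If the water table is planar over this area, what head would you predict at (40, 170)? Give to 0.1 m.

118.7 m

Differences from MW-1: to MW-2 (Δx, Δy, Δh) = (190, -190, -3.2); to MW-3 = (180, -240, -4.1).
Determinant of the coordinate differences = 190·(-240) − 180·(-190) = -11400.
∂h/∂x = [(-3.2)·(-240) − (-4.1)·(-190)] / -11400 = +0.0009649
∂h/∂y = [190·(-4.1) − 180·(-3.2)] / -11400 = +0.01781
h(40, 170) = 120.4 + (+0.0009649)·(30) + (+0.01781)·(-95) = 120.4 +0.029 -1.692 = 118.737 m.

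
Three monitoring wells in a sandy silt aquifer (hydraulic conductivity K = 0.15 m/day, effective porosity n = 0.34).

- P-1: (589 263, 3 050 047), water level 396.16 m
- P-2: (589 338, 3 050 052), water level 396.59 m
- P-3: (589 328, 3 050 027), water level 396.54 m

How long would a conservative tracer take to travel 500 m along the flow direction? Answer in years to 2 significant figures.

540 years

Three-point gradient (reference P-1): Δ to P-2 = (75, 5, +0.43), Δ to P-3 = (65, -20, +0.38).
∂h/∂x = +0.005753, ∂h/∂y = -0.0003014 (det = -1825).
|∇h| = √(0.005753² + -0.0003014²) = 0.005761
Seepage velocity v = K·i/n = 0.15 × 0.005761 / 0.34 = 0.002542 m/day.
t = 500 / 0.002542 = 1.967e+05 days = 539 years.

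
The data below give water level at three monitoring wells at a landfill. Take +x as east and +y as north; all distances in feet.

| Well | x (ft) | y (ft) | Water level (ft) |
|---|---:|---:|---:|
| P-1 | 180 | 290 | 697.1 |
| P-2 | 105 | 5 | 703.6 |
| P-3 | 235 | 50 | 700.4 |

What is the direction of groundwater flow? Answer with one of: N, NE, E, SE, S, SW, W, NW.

NE

Differences from P-1: to P-2 (Δx, Δy, Δh) = (-75, -285, +6.5); to P-3 = (55, -240, +3.3).
Solve a·Δx + b·Δy = Δh: det = (-75)·(-240) − 55·(-285) = 33675.
∂h/∂x = [(+6.5)·(-240) − (+3.3)·(-285)] / 33675 = -0.01840
∂h/∂y = [(-75)·(+3.3) − 55·(+6.5)] / 33675 = -0.01797
Flow = −∇h = (+0.01840 east, +0.01797 north), which points northeast.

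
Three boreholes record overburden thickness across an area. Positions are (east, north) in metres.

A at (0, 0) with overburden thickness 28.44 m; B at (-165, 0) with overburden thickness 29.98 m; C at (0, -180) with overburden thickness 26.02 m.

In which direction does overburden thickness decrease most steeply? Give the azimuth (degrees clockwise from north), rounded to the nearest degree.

∂d/∂x = (29.98 − 28.44) / (-165 − 0) = -0.009333
∂d/∂y = (26.02 − 28.44) / (-180 − 0) = +0.01344
Steepest decrease is along −∇f: components (+0.009333 E, -0.01344 N).
Azimuth = atan2(+0.009333, -0.01344) = 145.2° ≈ 145°.

145°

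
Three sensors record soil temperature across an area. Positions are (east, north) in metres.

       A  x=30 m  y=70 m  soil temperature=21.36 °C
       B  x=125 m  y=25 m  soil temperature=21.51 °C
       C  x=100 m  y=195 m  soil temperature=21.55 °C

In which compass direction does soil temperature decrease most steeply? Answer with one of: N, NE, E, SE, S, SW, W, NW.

Taking A as reference: B−A = (95, -45, +0.15); C−A = (70, 125, +0.19).
Determinant of the coordinate differences = 95·125 − 70·(-45) = 15025.
∂T/∂x = [(+0.15)·125 − (+0.19)·(-45)] / 15025 = +0.001817
∂T/∂y = [95·(+0.19) − 70·(+0.15)] / 15025 = +0.0005025
Steepest decrease is along −∇f = (-0.001817 E, -0.0005025 N) → west.

W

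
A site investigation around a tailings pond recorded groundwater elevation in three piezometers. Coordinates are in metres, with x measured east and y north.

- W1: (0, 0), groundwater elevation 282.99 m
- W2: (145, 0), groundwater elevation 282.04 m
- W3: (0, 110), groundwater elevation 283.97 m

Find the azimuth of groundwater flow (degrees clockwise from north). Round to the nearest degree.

∂h/∂x = (282.04 − 282.99) / (145 − 0) = -0.006552
∂h/∂y = (283.97 − 282.99) / (110 − 0) = +0.008909
Flow direction (−∇h) has components (+0.006552 E, -0.008909 N).
Azimuth = atan2(E, N) = atan2(+0.006552, -0.008909) = 143.7° ≈ 144°.

144°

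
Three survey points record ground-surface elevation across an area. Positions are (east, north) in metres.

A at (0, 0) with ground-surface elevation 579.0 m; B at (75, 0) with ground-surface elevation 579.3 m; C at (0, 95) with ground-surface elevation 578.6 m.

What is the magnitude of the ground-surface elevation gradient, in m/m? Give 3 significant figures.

0.00581 m/m

∂z/∂x = (579.3 − 579.0) / (75 − 0) = +0.004000
∂z/∂y = (578.6 − 579.0) / (95 − 0) = -0.004211
|∇f| = √(0.004000² + -0.004211²) = 0.005808 m/m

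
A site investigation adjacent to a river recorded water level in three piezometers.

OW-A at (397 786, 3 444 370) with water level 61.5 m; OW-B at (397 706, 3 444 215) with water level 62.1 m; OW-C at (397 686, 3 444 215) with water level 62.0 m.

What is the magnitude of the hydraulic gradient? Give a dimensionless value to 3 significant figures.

With h = a·x + b·y + c and OW-A as origin, the differences give:
  (-80)·a + (-155)·b = +0.6
  (-100)·a + (-155)·b = +0.5
Eliminate b (×(-155) and ×(-155), subtract): -3100·a = -15.50 → a = ∂h/∂x = +0.005000
Back-substitute: b = ∂h/∂y = -0.006452.
|∇h| = √(0.005000² + -0.006452²) = 0.008163

0.00816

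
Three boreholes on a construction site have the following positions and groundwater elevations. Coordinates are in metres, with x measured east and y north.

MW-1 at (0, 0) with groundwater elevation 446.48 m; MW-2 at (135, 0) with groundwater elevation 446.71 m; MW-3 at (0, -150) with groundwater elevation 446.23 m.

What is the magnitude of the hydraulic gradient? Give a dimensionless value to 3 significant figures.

∂h/∂x = (446.71 − 446.48) / (135 − 0) = +0.001704
∂h/∂y = (446.23 − 446.48) / (-150 − 0) = +0.001667
|∇h| = √(0.001704² + 0.001667²) = 0.002384

0.00238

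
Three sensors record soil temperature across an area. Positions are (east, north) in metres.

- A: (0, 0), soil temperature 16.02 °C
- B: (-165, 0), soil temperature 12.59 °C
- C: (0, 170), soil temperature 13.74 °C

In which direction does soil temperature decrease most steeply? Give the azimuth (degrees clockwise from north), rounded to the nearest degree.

∂T/∂x = (12.59 − 16.02) / (-165 − 0) = +0.02079
∂T/∂y = (13.74 − 16.02) / (170 − 0) = -0.01341
Steepest decrease is along −∇f: components (-0.02079 E, +0.01341 N).
Azimuth = atan2(-0.02079, +0.01341) = 302.8° ≈ 303°.

303°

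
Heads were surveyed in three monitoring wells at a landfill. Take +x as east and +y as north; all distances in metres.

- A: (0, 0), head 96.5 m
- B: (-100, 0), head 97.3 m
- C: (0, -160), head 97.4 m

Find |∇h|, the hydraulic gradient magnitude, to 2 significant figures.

∂h/∂x = (97.3 − 96.5) / (-100 − 0) = -0.008000
∂h/∂y = (97.4 − 96.5) / (-160 − 0) = -0.005625
|∇h| = √(-0.008000² + -0.005625²) = 0.00978

0.0098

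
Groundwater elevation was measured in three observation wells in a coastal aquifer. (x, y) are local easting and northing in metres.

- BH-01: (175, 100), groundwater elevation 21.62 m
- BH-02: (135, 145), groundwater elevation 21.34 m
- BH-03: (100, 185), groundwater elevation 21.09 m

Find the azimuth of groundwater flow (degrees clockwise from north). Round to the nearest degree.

Differences from BH-01: to BH-02 (Δx, Δy, Δh) = (-40, 45, -0.28); to BH-03 = (-75, 85, -0.53).
Determinant of the coordinate differences = (-40)·85 − (-75)·45 = -25.
∂h/∂x = [(-0.28)·85 − (-0.53)·45] / -25 = -0.002000
∂h/∂y = [(-40)·(-0.53) − (-75)·(-0.28)] / -25 = -0.008000
Flow direction (−∇h) has components (+0.002000 E, +0.008000 N).
Azimuth = atan2(E, N) = atan2(+0.002000, +0.008000) = 14.0° ≈ 014°.

014°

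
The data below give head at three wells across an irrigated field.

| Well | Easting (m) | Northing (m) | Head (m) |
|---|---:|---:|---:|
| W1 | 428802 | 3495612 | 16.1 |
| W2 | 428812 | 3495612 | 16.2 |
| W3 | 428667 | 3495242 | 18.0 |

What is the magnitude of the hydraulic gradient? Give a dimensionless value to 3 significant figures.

0.0133

With h = a·x + b·y + c and W1 as origin, the differences give:
  10·a + 0·b = +0.1
  (-135)·a + (-370)·b = +1.9
Eliminate b (×(-370) and ×0, subtract): -3700·a = -37.00 → a = ∂h/∂x = +0.010000
Back-substitute: b = ∂h/∂y = -0.008784.
|∇h| = √(0.010000² + -0.008784²) = 0.01331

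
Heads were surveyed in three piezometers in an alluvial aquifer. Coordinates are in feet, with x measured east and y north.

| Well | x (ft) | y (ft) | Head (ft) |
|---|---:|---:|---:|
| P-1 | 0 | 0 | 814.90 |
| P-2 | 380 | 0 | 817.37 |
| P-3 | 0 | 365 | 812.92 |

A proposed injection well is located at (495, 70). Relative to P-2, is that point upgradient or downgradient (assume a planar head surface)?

∂h/∂x = (817.37 − 814.90) / (380 − 0) = +0.006500
∂h/∂y = (812.92 − 814.90) / (365 − 0) = -0.005425
Head at (495, 70) = 814.90 + (+0.006500)·(495) + (-0.005425)·(70) = 817.74 ft.
That is higher than the 817.37 ft at P-2, so the point is upgradient.

upgradient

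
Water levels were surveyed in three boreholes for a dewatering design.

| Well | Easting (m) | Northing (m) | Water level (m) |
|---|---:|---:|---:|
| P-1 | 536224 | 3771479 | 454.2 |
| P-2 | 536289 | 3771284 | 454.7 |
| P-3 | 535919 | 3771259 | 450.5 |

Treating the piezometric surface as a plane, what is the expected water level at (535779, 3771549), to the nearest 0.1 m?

Taking P-1 as reference: P-2−P-1 = (65, -195, +0.5); P-3−P-1 = (-305, -220, -3.7).
Solve a·Δx + b·Δy = Δh: det = 65·(-220) − (-305)·(-195) = -73775.
∂h/∂x = [(+0.5)·(-220) − (-3.7)·(-195)] / -73775 = +0.01127
∂h/∂y = [65·(-3.7) − (-305)·(+0.5)] / -73775 = +0.001193
h(535779, 3771549) = 454.2 + (+0.01127)·(-445) + (+0.001193)·(70) = 454.2 -5.015 +0.083 = 449.268 m.

449.3 m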